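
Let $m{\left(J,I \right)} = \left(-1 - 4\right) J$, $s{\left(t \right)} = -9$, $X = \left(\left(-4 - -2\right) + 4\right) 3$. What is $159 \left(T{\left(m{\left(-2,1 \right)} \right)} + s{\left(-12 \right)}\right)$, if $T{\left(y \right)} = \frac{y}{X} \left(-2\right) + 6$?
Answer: $-1007$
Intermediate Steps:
$X = 6$ ($X = \left(\left(-4 + 2\right) + 4\right) 3 = \left(-2 + 4\right) 3 = 2 \cdot 3 = 6$)
$m{\left(J,I \right)} = - 5 J$
$T{\left(y \right)} = 6 - \frac{y}{3}$ ($T{\left(y \right)} = \frac{y}{6} \left(-2\right) + 6 = - \frac{y}{3} + 6 = 6 - \frac{y}{3}$)
$159 \left(T{\left(m{\left(-2,1 \right)} \right)} + s{\left(-12 \right)}\right) = 159 \left(\left(6 - \frac{\left(-5\right) \left(-2\right)}{3}\right) - 9\right) = 159 \left(\left(6 - \frac{10}{3}\right) - 9\right) = 159 \left(\frac{8}{3} - 9\right) = 159 \left(- \frac{19}{3}\right) = -1007$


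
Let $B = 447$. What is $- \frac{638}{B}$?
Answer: $- \frac{638}{447} \approx -1.4273$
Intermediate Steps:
$- \frac{638}{B} = - \frac{638}{447}$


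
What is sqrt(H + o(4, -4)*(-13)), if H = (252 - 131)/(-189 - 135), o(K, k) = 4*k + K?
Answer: sqrt(50423)/18 ≈ 12.475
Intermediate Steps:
o(K, k) = K + 4*k
H = -121/324 (H = 121/(-324) = 121*(-1/324) = -121/324 ≈ -0.37346)
sqrt(H + o(4, -4)*(-13)) = sqrt(-121/324 + (4 + 4*(-4))*(-13)) = sqrt(-121/324 + (4 - 16)*(-13)) = sqrt(-121/324 - 12*(-13)) = sqrt(-121/324 + 156) = sqrt(50423/324) = sqrt(50423)/18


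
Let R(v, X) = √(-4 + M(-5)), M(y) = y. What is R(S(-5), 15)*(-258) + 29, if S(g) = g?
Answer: 29 - 774*I ≈ 29.0 - 774.0*I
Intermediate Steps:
R(v, X) = 3*I (R(v, X) = √(-4 - 5) = √(-9) = 3*I)
R(S(-5), 15)*(-258) + 29 = (3*I)*(-258) + 29 = -774*I + 29 = 29 - 774*I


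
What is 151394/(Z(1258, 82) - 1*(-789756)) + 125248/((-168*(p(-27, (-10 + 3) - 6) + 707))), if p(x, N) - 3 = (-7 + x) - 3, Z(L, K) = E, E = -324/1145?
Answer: -1951225816481/2130008682228 ≈ -0.91606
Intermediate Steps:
E = -324/1145 (E = -324*1/1145 = -324/1145 ≈ -0.28297)
Z(L, K) = -324/1145
p(x, N) = -7 + x (p(x, N) = 3 + ((-7 + x) - 3) = 3 + (-10 + x) = -7 + x)
151394/(Z(1258, 82) - 1*(-789756)) + 125248/((-168*(p(-27, (-10 + 3) - 6) + 707))) = 151394/(-324/1145 - 1*(-789756)) + 125248/((-168*((-7 - 27) + 707))) = 151394/(-324/1145 + 789756) + 125248/((-168*(-34 + 707))) = 151394/(904270296/1145) + 125248/((-168*673)) = 151394*(1145/904270296) + 125248/(-113064) = 86673065/452135148 + 125248*(-1/113064) = 86673065/452135148 - 15656/14133 = -1951225816481/2130008682228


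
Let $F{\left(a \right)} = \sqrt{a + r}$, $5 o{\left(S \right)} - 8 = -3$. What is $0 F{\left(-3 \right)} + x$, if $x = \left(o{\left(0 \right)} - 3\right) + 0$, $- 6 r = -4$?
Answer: $-2$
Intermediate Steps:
$r = \frac{2}{3}$ ($r = \left(- \frac{1}{6}\right) \left(-4\right) = \frac{2}{3} \approx 0.66667$)
$o{\left(S \right)} = 1$ ($o{\left(S \right)} = \frac{8}{5} + \frac{1}{5} \left(-3\right) = \frac{8}{5} - \frac{3}{5} = 1$)
$x = -2$ ($x = \left(1 - 3\right) + 0 = -2 + 0 = -2$)
$F{\left(a \right)} = \sqrt{\frac{2}{3} + a}$ ($F{\left(a \right)} = \sqrt{a + \frac{2}{3}} = \sqrt{\frac{2}{3} + a}$)
$0 F{\left(-3 \right)} + x = 0 \frac{\sqrt{6 + 9 \left(-3\right)}}{3} - 2 = 0 \frac{\sqrt{6 - 27}}{3} - 2 = 0 \frac{\sqrt{-21}}{3} - 2 = 0 \frac{i \sqrt{21}}{3} - 2 = 0 - 2 = -2$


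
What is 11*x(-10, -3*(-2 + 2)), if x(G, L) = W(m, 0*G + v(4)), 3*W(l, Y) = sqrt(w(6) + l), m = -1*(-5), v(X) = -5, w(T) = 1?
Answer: 11*sqrt(6)/3 ≈ 8.9815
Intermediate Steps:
m = 5
W(l, Y) = sqrt(1 + l)/3
x(G, L) = sqrt(6)/3 (x(G, L) = sqrt(1 + 5)/3 = sqrt(6)/3)
11*x(-10, -3*(-2 + 2)) = 11*(sqrt(6)/3) = 11*sqrt(6)/3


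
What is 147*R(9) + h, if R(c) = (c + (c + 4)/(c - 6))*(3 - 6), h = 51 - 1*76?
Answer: -5905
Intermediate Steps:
h = -25 (h = 51 - 76 = -25)
R(c) = -3*c - 3*(4 + c)/(-6 + c) (R(c) = (c + (4 + c)/(-6 + c))*(-3) = -3*c - 3*(4 + c)/(-6 + c))
147*R(9) + h = 147*(3*(-4 - 1*9² + 5*9)/(-6 + 9)) - 25 = 147*(3*(-4 - 1*81 + 45)/3) - 25 = 147*(3*(⅓)*(-4 - 81 + 45)) - 25 = 147*(3*(⅓)*(-40)) - 25 = 147*(-40) - 25 = -5880 - 25 = -5905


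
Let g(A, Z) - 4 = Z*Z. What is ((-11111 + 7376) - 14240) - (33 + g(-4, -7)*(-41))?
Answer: -15835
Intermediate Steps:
g(A, Z) = 4 + Z² (g(A, Z) = 4 + Z*Z = 4 + Z²)
((-11111 + 7376) - 14240) - (33 + g(-4, -7)*(-41)) = ((-11111 + 7376) - 14240) - (33 + (4 + (-7)²)*(-41)) = (-3735 - 14240) - (33 + (4 + 49)*(-41)) = -17975 - (33 + 53*(-41)) = -17975 - (33 - 2173) = -17975 - 1*(-2140) = -17975 + 2140 = -15835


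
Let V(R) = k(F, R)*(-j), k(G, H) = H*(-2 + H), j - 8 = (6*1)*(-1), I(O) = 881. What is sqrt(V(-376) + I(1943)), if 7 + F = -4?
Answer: 5*I*sqrt(11335) ≈ 532.33*I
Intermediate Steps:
F = -11 (F = -7 - 4 = -11)
j = 2 (j = 8 + (6*1)*(-1) = 8 + 6*(-1) = 8 - 6 = 2)
V(R) = -2*R*(-2 + R) (V(R) = (R*(-2 + R))*(-1*2) = (R*(-2 + R))*(-2) = -2*R*(-2 + R))
sqrt(V(-376) + I(1943)) = sqrt(2*(-376)*(2 - 1*(-376)) + 881) = sqrt(2*(-376)*(2 + 376) + 881) = sqrt(2*(-376)*378 + 881) = sqrt(-284256 + 881) = sqrt(-283375) = 5*I*sqrt(11335)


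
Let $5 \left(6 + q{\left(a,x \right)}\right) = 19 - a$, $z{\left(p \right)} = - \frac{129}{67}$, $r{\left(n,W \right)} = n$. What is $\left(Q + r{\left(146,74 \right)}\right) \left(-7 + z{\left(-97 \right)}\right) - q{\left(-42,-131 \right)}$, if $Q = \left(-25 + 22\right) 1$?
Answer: $- \frac{429647}{335} \approx -1282.5$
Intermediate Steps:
$z{\left(p \right)} = - \frac{129}{67}$ ($z{\left(p \right)} = \left(-129\right) \frac{1}{67} = - \frac{129}{67}$)
$q{\left(a,x \right)} = - \frac{11}{5} - \frac{a}{5}$ ($q{\left(a,x \right)} = -6 + \frac{19 - a}{5} = -6 - \left(- \frac{19}{5} + \frac{a}{5}\right) = - \frac{11}{5} - \frac{a}{5}$)
$Q = -3$ ($Q = \left(-3\right) 1 = -3$)
$\left(Q + r{\left(146,74 \right)}\right) \left(-7 + z{\left(-97 \right)}\right) - q{\left(-42,-131 \right)} = \left(-3 + 146\right) \left(-7 - \frac{129}{67}\right) - \left(- \frac{11}{5} - - \frac{42}{5}\right) = 143 \left(- \frac{598}{67}\right) - \left(- \frac{11}{5} + \frac{42}{5}\right) = - \frac{85514}{67} - \frac{31}{5} = - \frac{429647}{335}$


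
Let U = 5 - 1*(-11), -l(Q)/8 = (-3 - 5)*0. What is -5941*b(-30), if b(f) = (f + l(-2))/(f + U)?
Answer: -89115/7 ≈ -12731.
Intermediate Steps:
l(Q) = 0 (l(Q) = -8*(-3 - 5)*0 = -(-64)*0 = -8*0 = 0)
U = 16 (U = 5 + 11 = 16)
b(f) = f/(16 + f) (b(f) = (f + 0)/(f + 16) = f/(16 + f))
-5941*b(-30) = -(-178230)/(16 - 30) = -(-178230)/(-14) = -(-178230)*(-1)/14 = -5941*15/7 = -89115/7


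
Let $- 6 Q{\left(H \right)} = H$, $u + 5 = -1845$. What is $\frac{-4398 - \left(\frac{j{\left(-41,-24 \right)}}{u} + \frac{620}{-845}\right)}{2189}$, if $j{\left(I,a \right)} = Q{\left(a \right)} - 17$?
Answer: $- \frac{1374807497}{684390850} \approx -2.0088$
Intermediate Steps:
$u = -1850$ ($u = -5 - 1845 = -1850$)
$Q{\left(H \right)} = - \frac{H}{6}$
$j{\left(I,a \right)} = -17 - \frac{a}{6}$ ($j{\left(I,a \right)} = - \frac{a}{6} - 17 = -17 - \frac{a}{6}$)
$\frac{-4398 - \left(\frac{j{\left(-41,-24 \right)}}{u} + \frac{620}{-845}\right)}{2189} = \frac{-4398 - \left(\frac{-17 - -4}{-1850} + \frac{620}{-845}\right)}{2189} = \left(-4398 - \left(\left(-17 + 4\right) \left(- \frac{1}{1850}\right) + 620 \left(- \frac{1}{845}\right)\right)\right) \frac{1}{2189} = \left(-4398 - \left(\left(-13\right) \left(- \frac{1}{1850}\right) - \frac{124}{169}\right)\right) \frac{1}{2189} = \left(-4398 - \left(\frac{13}{1850} - \frac{124}{169}\right)\right) \frac{1}{2189} = \left(-4398 - - \frac{227203}{312650}\right) \frac{1}{2189} = \left(-4398 + \frac{227203}{312650}\right) \frac{1}{2189} = \left(- \frac{1374807497}{312650}\right) \frac{1}{2189} = - \frac{1374807497}{684390850}$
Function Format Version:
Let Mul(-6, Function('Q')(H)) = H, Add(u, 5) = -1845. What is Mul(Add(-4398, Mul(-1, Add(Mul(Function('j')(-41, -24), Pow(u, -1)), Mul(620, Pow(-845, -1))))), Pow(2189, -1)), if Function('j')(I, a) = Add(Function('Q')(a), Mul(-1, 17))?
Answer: Rational(-1374807497, 684390850) ≈ -2.0088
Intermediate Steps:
u = -1850 (u = Add(-5, -1845) = -1850)
Function('Q')(H) = Mul(Rational(-1, 6), H)
Function('j')(I, a) = Add(-17, Mul(Rational(-1, 6), a)) (Function('j')(I, a) = Add(Mul(Rational(-1, 6), a), Mul(-1, 17)) = Add(Mul(Rational(-1, 6), a), -17) = Add(-17, Mul(Rational(-1, 6), a)))
Mul(Add(-4398, Mul(-1, Add(Mul(Function('j')(-41, -24), Pow(u, -1)), Mul(620, Pow(-845, -1))))), Pow(2189, -1)) = Mul(Add(-4398, Mul(-1, Add(Mul(Add(-17, Mul(Rational(-1, 6), -24)), Pow(-1850, -1)), Mul(620, Pow(-845, -1))))), Pow(2189, -1)) = Mul(Add(-4398, Mul(-1, Add(Mul(Add(-17, 4), Rational(-1, 1850)), Mul(620, Rational(-1, 845))))), Rational(1, 2189)) = Mul(Add(-4398, Mul(-1, Add(Mul(-13, Rational(-1, 1850)), Rational(-124, 169)))), Rational(1, 2189)) = Mul(Add(-4398, Mul(-1, Add(Rational(13, 1850), Rational(-124, 169)))), Rational(1, 2189)) = Mul(Add(-4398, Mul(-1, Rational(-227203, 312650))), Rational(1, 2189)) = Mul(Add(-4398, Rational(227203, 312650)), Rational(1, 2189)) = Mul(Rational(-1374807497, 312650), Rational(1, 2189)) = Rational(-1374807497, 684390850)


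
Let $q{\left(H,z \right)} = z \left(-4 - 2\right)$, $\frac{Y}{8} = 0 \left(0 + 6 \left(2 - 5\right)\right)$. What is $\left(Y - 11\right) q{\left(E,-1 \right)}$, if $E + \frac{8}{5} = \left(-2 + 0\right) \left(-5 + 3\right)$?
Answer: $-66$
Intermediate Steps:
$E = \frac{12}{5}$ ($E = - \frac{8}{5} + \left(-2 + 0\right) \left(-5 + 3\right) = - \frac{8}{5} - -4 = - \frac{8}{5} + 4 = \frac{12}{5} \approx 2.4$)
$Y = 0$ ($Y = 8 \cdot 0 \left(0 + 6 \left(2 - 5\right)\right) = 8 \cdot 0 \left(0 + 6 \left(-3\right)\right) = 8 \cdot 0 \left(0 - 18\right) = 8 \cdot 0 \left(-18\right) = 8 \cdot 0 = 0$)
$q{\left(H,z \right)} = - 6 z$ ($q{\left(H,z \right)} = z \left(-6\right) = - 6 z$)
$\left(Y - 11\right) q{\left(E,-1 \right)} = \left(0 - 11\right) \left(\left(-6\right) \left(-1\right)\right) = \left(-11\right) 6 = -66$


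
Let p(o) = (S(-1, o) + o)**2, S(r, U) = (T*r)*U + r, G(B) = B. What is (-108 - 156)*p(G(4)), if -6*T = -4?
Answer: -88/3 ≈ -29.333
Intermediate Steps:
T = 2/3 (T = -1/6*(-4) = 2/3 ≈ 0.66667)
S(r, U) = r + 2*U*r/3 (S(r, U) = (2*r/3)*U + r = 2*U*r/3 + r = r + 2*U*r/3)
p(o) = (-1 + o/3)**2 (p(o) = ((1/3)*(-1)*(3 + 2*o) + o)**2 = ((-1 - 2*o/3) + o)**2 = (-1 + o/3)**2)
(-108 - 156)*p(G(4)) = (-108 - 156)*((-3 + 4)**2/9) = -88*1**2/3 = -88/3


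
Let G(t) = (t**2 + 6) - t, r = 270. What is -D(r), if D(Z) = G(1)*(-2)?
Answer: 12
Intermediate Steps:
G(t) = 6 + t**2 - t (G(t) = (6 + t**2) - t = 6 + t**2 - t)
D(Z) = -12 (D(Z) = (6 + 1**2 - 1*1)*(-2) = (6 + 1 - 1)*(-2) = 6*(-2) = -12)
-D(r) = -1*(-12) = 12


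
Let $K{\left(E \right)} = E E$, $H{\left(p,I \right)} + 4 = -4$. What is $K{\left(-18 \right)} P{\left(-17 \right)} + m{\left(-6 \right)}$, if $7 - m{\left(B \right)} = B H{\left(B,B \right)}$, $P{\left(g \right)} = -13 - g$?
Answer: $1255$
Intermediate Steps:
$H{\left(p,I \right)} = -8$ ($H{\left(p,I \right)} = -4 - 4 = -8$)
$K{\left(E \right)} = E^{2}$
$m{\left(B \right)} = 7 + 8 B$ ($m{\left(B \right)} = 7 - B \left(-8\right) = 7 - - 8 B = 7 + 8 B$)
$K{\left(-18 \right)} P{\left(-17 \right)} + m{\left(-6 \right)} = \left(-18\right)^{2} \left(-13 - -17\right) + \left(7 + 8 \left(-6\right)\right) = 324 \left(-13 + 17\right) + \left(7 - 48\right) = 324 \cdot 4 - 41 = 1296 - 41 = 1255$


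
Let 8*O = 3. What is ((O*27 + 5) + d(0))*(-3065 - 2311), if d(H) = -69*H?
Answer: -81312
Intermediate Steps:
O = 3/8 (O = (⅛)*3 = 3/8 ≈ 0.37500)
((O*27 + 5) + d(0))*(-3065 - 2311) = (((3/8)*27 + 5) - 69*0)*(-3065 - 2311) = ((81/8 + 5) + 0)*(-5376) = (121/8 + 0)*(-5376) = (121/8)*(-5376) = -81312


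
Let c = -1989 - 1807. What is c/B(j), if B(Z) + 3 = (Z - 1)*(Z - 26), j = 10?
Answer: 3796/147 ≈ 25.823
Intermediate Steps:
B(Z) = -3 + (-1 + Z)*(-26 + Z) (B(Z) = -3 + (Z - 1)*(Z - 26) = -3 + (-1 + Z)*(-26 + Z))
c = -3796
c/B(j) = -3796/(23 + 10**2 - 27*10) = -3796/(23 + 100 - 270) = -3796/(-147) = -3796*(-1/147) = 3796/147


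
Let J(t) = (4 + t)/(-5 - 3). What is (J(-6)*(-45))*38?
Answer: -855/2 ≈ -427.50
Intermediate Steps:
J(t) = -1/2 - t/8 (J(t) = (4 + t)/(-8) = (4 + t)*(-1/8) = -1/2 - t/8)
(J(-6)*(-45))*38 = ((-1/2 - 1/8*(-6))*(-45))*38 = ((-1/2 + 3/4)*(-45))*38 = ((1/4)*(-45))*38 = -45/4*38 = -855/2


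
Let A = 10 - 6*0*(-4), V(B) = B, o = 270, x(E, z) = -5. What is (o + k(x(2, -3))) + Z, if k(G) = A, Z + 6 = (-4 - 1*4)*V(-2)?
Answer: 290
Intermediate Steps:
A = 10 (A = 10 - 0*(-4) = 10 - 1*0 = 10 + 0 = 10)
Z = 10 (Z = -6 + (-4 - 1*4)*(-2) = -6 + (-4 - 4)*(-2) = -6 - 8*(-2) = -6 + 16 = 10)
k(G) = 10
(o + k(x(2, -3))) + Z = (270 + 10) + 10 = 280 + 10 = 290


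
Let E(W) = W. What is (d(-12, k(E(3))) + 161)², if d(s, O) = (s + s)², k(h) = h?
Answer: 543169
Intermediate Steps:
d(s, O) = 4*s² (d(s, O) = (2*s)² = 4*s²)
(d(-12, k(E(3))) + 161)² = (4*(-12)² + 161)² = (4*144 + 161)² = (576 + 161)² = 737² = 543169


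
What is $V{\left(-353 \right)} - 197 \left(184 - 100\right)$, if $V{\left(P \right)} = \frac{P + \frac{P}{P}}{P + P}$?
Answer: $- \frac{5841268}{353} \approx -16548.0$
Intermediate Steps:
$V{\left(P \right)} = \frac{1 + P}{2 P}$ ($V{\left(P \right)} = \frac{P + 1}{2 P} = \left(1 + P\right) \frac{1}{2 P} = \frac{1 + P}{2 P}$)
$V{\left(-353 \right)} - 197 \left(184 - 100\right) = \frac{1 - 353}{2 \left(-353\right)} - 197 \left(184 - 100\right) = \frac{1}{2} \left(- \frac{1}{353}\right) \left(-352\right) - 197 \cdot 84 = \frac{176}{353} - 16548 = - \frac{5841268}{353}$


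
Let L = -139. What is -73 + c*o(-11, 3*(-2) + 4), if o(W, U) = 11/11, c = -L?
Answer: 66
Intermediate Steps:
c = 139 (c = -1*(-139) = 139)
o(W, U) = 1 (o(W, U) = 11*(1/11) = 1)
-73 + c*o(-11, 3*(-2) + 4) = -73 + 139*1 = -73 + 139 = 66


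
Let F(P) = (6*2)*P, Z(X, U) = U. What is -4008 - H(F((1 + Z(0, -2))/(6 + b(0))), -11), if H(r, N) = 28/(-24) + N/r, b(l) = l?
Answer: -12037/3 ≈ -4012.3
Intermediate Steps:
F(P) = 12*P
H(r, N) = -7/6 + N/r (H(r, N) = 28*(-1/24) + N/r = -7/6 + N/r)
-4008 - H(F((1 + Z(0, -2))/(6 + b(0))), -11) = -4008 - (-7/6 - 11*(6 + 0)/(12*(1 - 2))) = -4008 - (-7/6 - 11/(12*(-1/6))) = -4008 - (-7/6 - 11/(12*(-1*⅙))) = -4008 - (-7/6 - 11/(12*(-⅙))) = -4008 - (-7/6 - 11/(-2)) = -4008 - (-7/6 - 11*(-½)) = -4008 - (-7/6 + 11/2) = -4008 - 1*13/3 = -4008 - 13/3 = -12037/3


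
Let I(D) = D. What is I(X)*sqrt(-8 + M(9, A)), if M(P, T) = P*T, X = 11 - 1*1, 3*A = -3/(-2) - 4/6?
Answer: 5*I*sqrt(22) ≈ 23.452*I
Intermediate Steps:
A = 5/18 (A = (-3/(-2) - 4/6)/3 = (-3*(-1/2) - 4*1/6)/3 = (3/2 - 2/3)/3 = (1/3)*(5/6) = 5/18 ≈ 0.27778)
X = 10 (X = 11 - 1 = 10)
I(X)*sqrt(-8 + M(9, A)) = 10*sqrt(-8 + 9*(5/18)) = 10*sqrt(-8 + 5/2) = 10*sqrt(-11/2) = 10*(I*sqrt(22)/2) = 5*I*sqrt(22)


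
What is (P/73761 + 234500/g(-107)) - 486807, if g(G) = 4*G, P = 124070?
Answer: -3846399673724/7892427 ≈ -4.8735e+5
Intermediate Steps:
(P/73761 + 234500/g(-107)) - 486807 = (124070/73761 + 234500/((4*(-107)))) - 486807 = (124070*(1/73761) + 234500/(-428)) - 486807 = (124070/73761 + 234500*(-1/428)) - 486807 = (124070/73761 - 58625/107) - 486807 = -4310963135/7892427 - 486807 = -3846399673724/7892427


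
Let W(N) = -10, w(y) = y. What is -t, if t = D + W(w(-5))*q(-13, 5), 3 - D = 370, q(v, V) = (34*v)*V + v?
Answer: -21863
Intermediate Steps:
q(v, V) = v + 34*V*v (q(v, V) = 34*V*v + v = v + 34*V*v)
D = -367 (D = 3 - 1*370 = 3 - 370 = -367)
t = 21863 (t = -367 - (-130)*(1 + 34*5) = -367 - (-130)*(1 + 170) = -367 - (-130)*171 = -367 - 10*(-2223) = -367 + 22230 = 21863)
-t = -1*21863 = -21863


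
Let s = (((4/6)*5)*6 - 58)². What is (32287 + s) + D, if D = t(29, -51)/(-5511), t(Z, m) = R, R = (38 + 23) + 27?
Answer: 16899223/501 ≈ 33731.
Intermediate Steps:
R = 88 (R = 61 + 27 = 88)
t(Z, m) = 88
s = 1444 (s = (((4*(⅙))*5)*6 - 58)² = (((⅔)*5)*6 - 58)² = ((10/3)*6 - 58)² = (20 - 58)² = (-38)² = 1444)
D = -8/501 (D = 88/(-5511) = 88*(-1/5511) = -8/501 ≈ -0.015968)
(32287 + s) + D = (32287 + 1444) - 8/501 = 33731 - 8/501 = 16899223/501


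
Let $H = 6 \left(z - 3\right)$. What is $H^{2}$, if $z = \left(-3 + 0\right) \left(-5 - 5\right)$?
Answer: $26244$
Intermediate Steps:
$z = 30$ ($z = \left(-3\right) \left(-10\right) = 30$)
$H = 162$ ($H = 6 \left(30 - 3\right) = 6 \cdot 27 = 162$)
$H^{2} = 162^{2} = 26244$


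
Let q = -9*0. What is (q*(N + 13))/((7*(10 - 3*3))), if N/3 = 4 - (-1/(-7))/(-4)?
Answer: 0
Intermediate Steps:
q = 0
N = 339/28 (N = 3*(4 - (-1/(-7))/(-4)) = 3*(4 - (-1*(-1/7))*(-1)/4) = 3*(4 - (-1)/(7*4)) = 3*(4 - 1*(-1/28)) = 3*(4 + 1/28) = 3*(113/28) = 339/28 ≈ 12.107)
(q*(N + 13))/((7*(10 - 3*3))) = (0*(339/28 + 13))/((7*(10 - 3*3))) = (0*(703/28))/((7*(10 - 9))) = 0/((7*1)) = 0/7 = 0*(1/7) = 0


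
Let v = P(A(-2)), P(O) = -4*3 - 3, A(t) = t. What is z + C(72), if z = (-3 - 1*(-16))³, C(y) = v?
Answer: 2182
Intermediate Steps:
P(O) = -15 (P(O) = -12 - 3 = -15)
v = -15
C(y) = -15
z = 2197 (z = (-3 + 16)³ = 13³ = 2197)
z + C(72) = 2197 - 15 = 2182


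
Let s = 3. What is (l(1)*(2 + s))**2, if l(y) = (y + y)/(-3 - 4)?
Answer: 100/49 ≈ 2.0408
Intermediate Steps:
l(y) = -2*y/7 (l(y) = (2*y)/(-7) = (2*y)*(-1/7) = -2*y/7)
(l(1)*(2 + s))**2 = ((-2/7*1)*(2 + 3))**2 = (-2/7*5)**2 = (-10/7)**2 = 100/49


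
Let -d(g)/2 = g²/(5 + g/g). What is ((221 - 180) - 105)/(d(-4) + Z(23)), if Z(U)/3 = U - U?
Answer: 12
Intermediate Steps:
Z(U) = 0 (Z(U) = 3*(U - U) = 3*0 = 0)
d(g) = -g²/3 (d(g) = -2*g²/(5 + g/g) = -2*g²/(5 + 1) = -2*g²/6 = -g²/3)
((221 - 180) - 105)/(d(-4) + Z(23)) = ((221 - 180) - 105)/(-⅓*(-4)² + 0) = (41 - 105)/(-⅓*16 + 0) = -64/(-16/3 + 0) = -64/(-16/3) = -64*(-3/16) = 12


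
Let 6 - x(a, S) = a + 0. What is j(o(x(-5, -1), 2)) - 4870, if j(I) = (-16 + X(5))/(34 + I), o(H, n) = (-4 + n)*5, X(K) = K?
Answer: -116891/24 ≈ -4870.5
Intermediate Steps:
x(a, S) = 6 - a (x(a, S) = 6 - (a + 0) = 6 - a)
o(H, n) = -20 + 5*n
j(I) = -11/(34 + I) (j(I) = (-16 + 5)/(34 + I) = -11/(34 + I))
j(o(x(-5, -1), 2)) - 4870 = -11/(34 + (-20 + 5*2)) - 4870 = -11/(34 + (-20 + 10)) - 4870 = -11/(34 - 10) - 4870 = -11/24 - 4870 = -116891/24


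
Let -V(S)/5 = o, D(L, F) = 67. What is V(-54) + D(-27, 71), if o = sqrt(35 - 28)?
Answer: 67 - 5*sqrt(7) ≈ 53.771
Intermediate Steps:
o = sqrt(7) ≈ 2.6458
V(S) = -5*sqrt(7)
V(-54) + D(-27, 71) = -5*sqrt(7) + 67 = 67 - 5*sqrt(7)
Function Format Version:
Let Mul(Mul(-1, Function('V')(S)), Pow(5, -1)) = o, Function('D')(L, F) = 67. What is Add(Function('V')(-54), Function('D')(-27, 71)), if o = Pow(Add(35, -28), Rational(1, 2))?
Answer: Add(67, Mul(-5, Pow(7, Rational(1, 2)))) ≈ 53.771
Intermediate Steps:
o = Pow(7, Rational(1, 2)) ≈ 2.6458
Function('V')(S) = Mul(-5, Pow(7, Rational(1, 2)))
Add(Function('V')(-54), Function('D')(-27, 71)) = Add(Mul(-5, Pow(7, Rational(1, 2))), 67) = Add(67, Mul(-5, Pow(7, Rational(1, 2))))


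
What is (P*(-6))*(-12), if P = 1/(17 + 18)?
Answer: 72/35 ≈ 2.0571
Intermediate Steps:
P = 1/35 ≈ 0.028571
(P*(-6))*(-12) = ((1/35)*(-6))*(-12) = -6/35*(-12) = 72/35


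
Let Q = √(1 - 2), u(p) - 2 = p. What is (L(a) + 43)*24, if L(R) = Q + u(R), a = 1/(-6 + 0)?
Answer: 1076 + 24*I ≈ 1076.0 + 24.0*I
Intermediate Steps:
u(p) = 2 + p
Q = I (Q = √(-1) = I ≈ 1.0*I)
a = -⅙ (a = 1/(-6) = -⅙ ≈ -0.16667)
L(R) = 2 + I + R (L(R) = I + (2 + R) = 2 + I + R)
(L(a) + 43)*24 = ((2 + I - ⅙) + 43)*24 = ((11/6 + I) + 43)*24 = (269/6 + I)*24 = 1076 + 24*I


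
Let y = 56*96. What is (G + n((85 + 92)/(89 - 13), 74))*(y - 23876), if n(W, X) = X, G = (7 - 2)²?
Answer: -1831500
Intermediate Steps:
y = 5376
G = 25 (G = 5² = 25)
(G + n((85 + 92)/(89 - 13), 74))*(y - 23876) = (25 + 74)*(5376 - 23876) = 99*(-18500) = -1831500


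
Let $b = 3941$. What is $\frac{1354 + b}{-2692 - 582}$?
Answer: $- \frac{5295}{3274} \approx -1.6173$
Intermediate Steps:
$\frac{1354 + b}{-2692 - 582} = \frac{1354 + 3941}{-2692 - 582} = \frac{5295}{-3274} = 5295 \left(- \frac{1}{3274}\right) = - \frac{5295}{3274}$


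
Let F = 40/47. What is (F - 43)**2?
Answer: 3924361/2209 ≈ 1776.5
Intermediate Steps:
F = 40/47 (F = 40*(1/47) = 40/47 ≈ 0.85106)
(F - 43)**2 = (40/47 - 43)**2 = (-1981/47)**2 = 3924361/2209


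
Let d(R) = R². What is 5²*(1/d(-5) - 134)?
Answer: -3349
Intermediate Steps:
5²*(1/d(-5) - 134) = 5²*(1/((-5)²) - 134) = 25*(1/25 - 134) = 25*(-3349/25) = -3349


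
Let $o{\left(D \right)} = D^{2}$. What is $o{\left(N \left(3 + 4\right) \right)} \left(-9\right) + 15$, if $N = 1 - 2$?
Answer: $-426$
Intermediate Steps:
$N = -1$ ($N = 1 - 2 = -1$)
$o{\left(N \left(3 + 4\right) \right)} \left(-9\right) + 15 = \left(- (3 + 4)\right)^{2} \left(-9\right) + 15 = \left(\left(-1\right) 7\right)^{2} \left(-9\right) + 15 = \left(-7\right)^{2} \left(-9\right) + 15 = 49 \left(-9\right) + 15 = -441 + 15 = -426$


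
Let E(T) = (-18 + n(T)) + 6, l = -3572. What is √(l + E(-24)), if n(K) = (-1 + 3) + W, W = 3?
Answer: I*√3579 ≈ 59.825*I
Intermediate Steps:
n(K) = 5 (n(K) = (-1 + 3) + 3 = 2 + 3 = 5)
E(T) = -7 (E(T) = (-18 + 5) + 6 = -13 + 6 = -7)
√(l + E(-24)) = √(-3572 - 7) = √(-3579) = I*√3579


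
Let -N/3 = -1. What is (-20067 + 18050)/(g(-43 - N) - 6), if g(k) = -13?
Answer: 2017/19 ≈ 106.16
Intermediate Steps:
N = 3 (N = -3*(-1) = 3)
(-20067 + 18050)/(g(-43 - N) - 6) = (-20067 + 18050)/(-13 - 6) = -2017/(-19) = -2017*(-1/19) = 2017/19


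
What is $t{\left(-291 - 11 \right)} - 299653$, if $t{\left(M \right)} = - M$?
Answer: $-299351$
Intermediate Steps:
$t{\left(-291 - 11 \right)} - 299653 = - (-291 - 11) - 299653 = \left(-1\right) \left(-302\right) - 299653 = 302 - 299653 = -299351$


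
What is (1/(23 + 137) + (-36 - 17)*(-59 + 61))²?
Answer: 287607681/25600 ≈ 11235.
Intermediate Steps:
(1/(23 + 137) + (-36 - 17)*(-59 + 61))² = (1/160 - 53*2)² = (1/160 - 106)² = (-16959/160)² = 287607681/25600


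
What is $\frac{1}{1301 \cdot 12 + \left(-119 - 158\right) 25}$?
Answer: $\frac{1}{8687} \approx 0.00011511$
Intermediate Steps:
$\frac{1}{1301 \cdot 12 + \left(-119 - 158\right) 25} = \frac{1}{15612 - 6925} = \frac{1}{8687}$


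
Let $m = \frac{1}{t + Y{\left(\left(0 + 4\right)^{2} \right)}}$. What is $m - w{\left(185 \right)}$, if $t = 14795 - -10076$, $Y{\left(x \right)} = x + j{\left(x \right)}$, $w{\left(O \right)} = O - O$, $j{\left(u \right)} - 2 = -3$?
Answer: $\frac{1}{24886} \approx 4.0183 \cdot 10^{-5}$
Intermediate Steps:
$j{\left(u \right)} = -1$ ($j{\left(u \right)} = 2 - 3 = -1$)
$w{\left(O \right)} = 0$
$Y{\left(x \right)} = -1 + x$ ($Y{\left(x \right)} = x - 1 = -1 + x$)
$t = 24871$ ($t = 14795 + 10076 = 24871$)
$m = \frac{1}{24886}$ ($m = \frac{1}{24871 - \left(1 - \left(0 + 4\right)^{2}\right)} = \frac{1}{24871 - \left(1 - 4^{2}\right)} = \frac{1}{24871 + \left(-1 + 16\right)} = \frac{1}{24871 + 15} = \frac{1}{24886} \approx 4.0183 \cdot 10^{-5}$)
$m - w{\left(185 \right)} = \frac{1}{24886} - 0 = \frac{1}{24886} + 0 = \frac{1}{24886}$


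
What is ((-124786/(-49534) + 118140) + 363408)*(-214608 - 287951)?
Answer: -5993800925913331/24767 ≈ -2.4201e+11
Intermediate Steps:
((-124786/(-49534) + 118140) + 363408)*(-214608 - 287951) = ((-124786*(-1/49534) + 118140) + 363408)*(-502559) = ((62393/24767 + 118140) + 363408)*(-502559) = (2926035773/24767 + 363408)*(-502559) = (11926561709/24767)*(-502559) = -5993800925913331/24767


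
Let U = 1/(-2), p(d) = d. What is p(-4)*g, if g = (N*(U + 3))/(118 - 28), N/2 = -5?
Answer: 10/9 ≈ 1.1111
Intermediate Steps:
N = -10 (N = 2*(-5) = -10)
U = -½ ≈ -0.50000
g = -5/18 (g = (-10*(-½ + 3))/(118 - 28) = (-10*5/2)/90 = (1/90)*(-25) = -5/18 ≈ -0.27778)
p(-4)*g = -4*(-5/18) = 10/9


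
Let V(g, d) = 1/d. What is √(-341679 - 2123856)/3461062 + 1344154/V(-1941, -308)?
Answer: -413999432 + I*√2465535/3461062 ≈ -4.14e+8 + 0.00045368*I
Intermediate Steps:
√(-341679 - 2123856)/3461062 + 1344154/V(-1941, -308) = √(-341679 - 2123856)/3461062 + 1344154/(1/(-308)) = √(-2465535)*(1/3461062) + 1344154/(-1/308) = (I*√2465535)*(1/3461062) + 1344154*(-308) = I*√2465535/3461062 - 413999432 = -413999432 + I*√2465535/3461062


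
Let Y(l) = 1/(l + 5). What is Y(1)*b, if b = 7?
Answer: 7/6 ≈ 1.1667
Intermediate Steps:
Y(l) = 1/(5 + l)
Y(1)*b = 7/(5 + 1) = 7/6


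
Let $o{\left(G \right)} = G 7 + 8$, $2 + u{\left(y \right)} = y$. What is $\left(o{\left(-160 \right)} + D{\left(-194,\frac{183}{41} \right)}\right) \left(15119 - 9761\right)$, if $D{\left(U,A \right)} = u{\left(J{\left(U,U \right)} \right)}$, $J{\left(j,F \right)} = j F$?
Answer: $195684876$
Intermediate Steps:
$J{\left(j,F \right)} = F j$
$u{\left(y \right)} = -2 + y$
$D{\left(U,A \right)} = -2 + U^{2}$ ($D{\left(U,A \right)} = -2 + U U = -2 + U^{2}$)
$o{\left(G \right)} = 8 + 7 G$ ($o{\left(G \right)} = 7 G + 8 = 8 + 7 G$)
$\left(o{\left(-160 \right)} + D{\left(-194,\frac{183}{41} \right)}\right) \left(15119 - 9761\right) = \left(\left(8 + 7 \left(-160\right)\right) - \left(2 - \left(-194\right)^{2}\right)\right) \left(15119 - 9761\right) = \left(\left(8 - 1120\right) + \left(-2 + 37636\right)\right) 5358 = \left(-1112 + 37634\right) 5358 = 36522 \cdot 5358 = 195684876$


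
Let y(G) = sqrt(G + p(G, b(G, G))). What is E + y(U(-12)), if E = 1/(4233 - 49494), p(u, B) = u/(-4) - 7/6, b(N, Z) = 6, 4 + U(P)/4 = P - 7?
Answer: -1/45261 + I*sqrt(2526)/6 ≈ -2.2094e-5 + 8.3766*I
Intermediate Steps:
U(P) = -44 + 4*P (U(P) = -16 + 4*(P - 7) = -16 + 4*(-7 + P) = -16 + (-28 + 4*P) = -44 + 4*P)
p(u, B) = -7/6 - u/4 (p(u, B) = u*(-1/4) - 7*1/6 = -u/4 - 7/6 = -7/6 - u/4)
y(G) = sqrt(-7/6 + 3*G/4) (y(G) = sqrt(G + (-7/6 - G/4)) = sqrt(-7/6 + 3*G/4))
E = -1/45261 (E = 1/(-45261) = -1/45261 ≈ -2.2094e-5)
E + y(U(-12)) = -1/45261 + sqrt(-42 + 27*(-44 + 4*(-12)))/6 = -1/45261 + sqrt(-42 + 27*(-44 - 48))/6 = -1/45261 + sqrt(-42 + 27*(-92))/6 = -1/45261 + sqrt(-42 - 2484)/6 = -1/45261 + sqrt(-2526)/6 = -1/45261 + (I*sqrt(2526))/6 = -1/45261 + I*sqrt(2526)/6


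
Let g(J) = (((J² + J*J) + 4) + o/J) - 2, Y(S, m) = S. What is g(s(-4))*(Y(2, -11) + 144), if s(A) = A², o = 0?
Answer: 75044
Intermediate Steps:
g(J) = 2 + 2*J² (g(J) = (((J² + J*J) + 4) + 0/J) - 2 = (((J² + J²) + 4) + 0) - 2 = ((2*J² + 4) + 0) - 2 = ((4 + 2*J²) + 0) - 2 = (4 + 2*J²) - 2 = 2 + 2*J²)
g(s(-4))*(Y(2, -11) + 144) = (2 + 2*((-4)²)²)*(2 + 144) = (2 + 2*16²)*146 = (2 + 2*256)*146 = (2 + 512)*146 = 514*146 = 75044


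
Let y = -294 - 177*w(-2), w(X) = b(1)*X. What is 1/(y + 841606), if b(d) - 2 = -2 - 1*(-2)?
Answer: 1/842020 ≈ 1.1876e-6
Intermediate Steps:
b(d) = 2 (b(d) = 2 + (-2 - 1*(-2)) = 2 + (-2 + 2) = 2 + 0 = 2)
w(X) = 2*X
y = 414 (y = -294 - 354*(-2) = -294 - 177*(-4) = -294 + 708 = 414)
1/(y + 841606) = 1/(414 + 841606) = 1/842020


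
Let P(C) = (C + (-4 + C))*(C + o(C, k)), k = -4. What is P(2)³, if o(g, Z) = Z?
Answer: 0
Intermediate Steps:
P(C) = (-4 + C)*(-4 + 2*C) (P(C) = (C + (-4 + C))*(C - 4) = (-4 + 2*C)*(-4 + C) = (-4 + C)*(-4 + 2*C))
P(2)³ = (16 - 12*2 + 2*2²)³ = (16 - 24 + 2*4)³ = (16 - 24 + 8)³ = 0³ = 0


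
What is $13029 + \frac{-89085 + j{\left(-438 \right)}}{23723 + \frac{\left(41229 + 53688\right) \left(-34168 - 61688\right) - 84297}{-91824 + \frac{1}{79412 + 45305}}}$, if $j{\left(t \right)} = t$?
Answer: $\frac{18323055412470483765}{1406407293813994} \approx 13028.0$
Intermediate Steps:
$13029 + \frac{-89085 + j{\left(-438 \right)}}{23723 + \frac{\left(41229 + 53688\right) \left(-34168 - 61688\right) - 84297}{-91824 + \frac{1}{79412 + 45305}}} = 13029 + \frac{-89085 - 438}{23723 + \frac{\left(41229 + 53688\right) \left(-34168 - 61688\right) - 84297}{-91824 + \frac{1}{79412 + 45305}}} = 13029 - \frac{89523}{23723 + \frac{94917 \left(-95856\right) - 84297}{-91824 + \frac{1}{124717}}} = 13029 - \frac{89523}{23723 + \frac{-9098363952 - 84297}{-91824 + \frac{1}{124717}}} = 13029 - \frac{89523}{23723 - \frac{9098448249}{- \frac{11452013807}{124717}}} = 13029 - \frac{89523}{23723 - - \frac{1134731170270533}{11452013807}} = 13029 - \frac{89523}{23723 + \frac{1134731170270533}{11452013807}} = 13029 - \frac{89523}{\frac{1406407293813994}{11452013807}} = 13029 - \frac{1025218632044061}{1406407293813994} = \frac{18323055412470483765}{1406407293813994}$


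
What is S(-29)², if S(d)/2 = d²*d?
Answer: 2379293284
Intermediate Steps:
S(d) = 2*d³ (S(d) = 2*(d²*d) = 2*d³)
S(-29)² = (2*(-29)³)² = (2*(-24389))² = (-48778)² = 2379293284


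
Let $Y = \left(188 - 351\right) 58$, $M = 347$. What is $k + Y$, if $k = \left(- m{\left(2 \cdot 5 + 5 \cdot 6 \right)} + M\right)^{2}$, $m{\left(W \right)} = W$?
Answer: $84795$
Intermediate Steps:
$k = 94249$ ($k = \left(- (2 \cdot 5 + 5 \cdot 6) + 347\right)^{2} = \left(- (10 + 30) + 347\right)^{2} = \left(\left(-1\right) 40 + 347\right)^{2} = \left(-40 + 347\right)^{2} = 307^{2} = 94249$)
$Y = -9454$ ($Y = \left(-163\right) 58 = -9454$)
$k + Y = 94249 - 9454 = 84795$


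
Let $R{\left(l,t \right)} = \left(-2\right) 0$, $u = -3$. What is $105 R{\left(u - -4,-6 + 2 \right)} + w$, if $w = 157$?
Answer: $157$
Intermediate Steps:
$R{\left(l,t \right)} = 0$
$105 R{\left(u - -4,-6 + 2 \right)} + w = 105 \cdot 0 + 157 = 0 + 157 = 157$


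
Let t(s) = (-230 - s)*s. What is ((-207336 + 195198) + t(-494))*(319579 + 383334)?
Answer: -100203059802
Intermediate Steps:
t(s) = s*(-230 - s)
((-207336 + 195198) + t(-494))*(319579 + 383334) = ((-207336 + 195198) - 1*(-494)*(230 - 494))*(319579 + 383334) = (-12138 - 1*(-494)*(-264))*702913 = (-12138 - 130416)*702913 = -142554*702913 = -100203059802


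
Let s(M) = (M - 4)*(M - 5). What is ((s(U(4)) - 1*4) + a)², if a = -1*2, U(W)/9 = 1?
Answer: 196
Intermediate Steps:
U(W) = 9 (U(W) = 9*1 = 9)
s(M) = (-5 + M)*(-4 + M) (s(M) = (-4 + M)*(-5 + M) = (-5 + M)*(-4 + M))
a = -2
((s(U(4)) - 1*4) + a)² = (((20 + 9² - 9*9) - 1*4) - 2)² = (((20 + 81 - 81) - 4) - 2)² = ((20 - 4) - 2)² = (16 - 2)² = 14² = 196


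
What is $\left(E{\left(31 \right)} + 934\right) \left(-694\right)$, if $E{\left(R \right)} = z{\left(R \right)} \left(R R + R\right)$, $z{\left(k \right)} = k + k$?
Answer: $-43331972$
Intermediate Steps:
$z{\left(k \right)} = 2 k$
$E{\left(R \right)} = 2 R \left(R + R^{2}\right)$ ($E{\left(R \right)} = 2 R \left(R R + R\right) = 2 R \left(R^{2} + R\right) = 2 R \left(R + R^{2}\right)$)
$\left(E{\left(31 \right)} + 934\right) \left(-694\right) = \left(2 \cdot 31^{2} \left(1 + 31\right) + 934\right) \left(-694\right) = \left(2 \cdot 961 \cdot 32 + 934\right) \left(-694\right) = \left(61504 + 934\right) \left(-694\right) = 62438 \left(-694\right) = -43331972$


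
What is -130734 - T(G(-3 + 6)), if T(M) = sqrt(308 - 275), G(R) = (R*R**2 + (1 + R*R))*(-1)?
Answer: -130734 - sqrt(33) ≈ -1.3074e+5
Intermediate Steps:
G(R) = -1 - R**2 - R**3 (G(R) = (R**3 + (1 + R**2))*(-1) = (1 + R**2 + R**3)*(-1) = -1 - R**2 - R**3)
T(M) = sqrt(33)
-130734 - T(G(-3 + 6)) = -130734 - sqrt(33)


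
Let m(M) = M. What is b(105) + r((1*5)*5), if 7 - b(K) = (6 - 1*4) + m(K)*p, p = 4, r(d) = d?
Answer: -390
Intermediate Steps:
b(K) = 5 - 4*K (b(K) = 7 - ((6 - 1*4) + K*4) = 7 - ((6 - 4) + 4*K) = 7 - (2 + 4*K) = 7 + (-2 - 4*K) = 5 - 4*K)
b(105) + r((1*5)*5) = (5 - 4*105) + (1*5)*5 = (5 - 420) + 5*5 = -415 + 25 = -390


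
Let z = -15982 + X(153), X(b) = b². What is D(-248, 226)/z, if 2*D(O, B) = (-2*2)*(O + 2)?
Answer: 492/7427 ≈ 0.066245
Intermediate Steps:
D(O, B) = -4 - 2*O (D(O, B) = ((-2*2)*(O + 2))/2 = (-4*(2 + O))/2 = (-8 - 4*O)/2 = -4 - 2*O)
z = 7427 (z = -15982 + 153² = -15982 + 23409 = 7427)
D(-248, 226)/z = (-4 - 2*(-248))/7427 = (-4 + 496)*(1/7427) = 492*(1/7427) = 492/7427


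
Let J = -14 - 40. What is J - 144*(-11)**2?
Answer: -17478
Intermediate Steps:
J = -54
J - 144*(-11)**2 = -54 - 144*(-11)**2 = -54 - 144*121 = -54 - 17424 = -17478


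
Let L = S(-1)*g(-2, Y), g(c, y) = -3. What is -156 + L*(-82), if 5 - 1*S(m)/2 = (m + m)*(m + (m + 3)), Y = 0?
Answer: 3288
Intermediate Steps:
S(m) = 10 - 4*m*(3 + 2*m) (S(m) = 10 - 2*(m + m)*(m + (m + 3)) = 10 - 2*2*m*(m + (3 + m)) = 10 - 2*2*m*(3 + 2*m) = 10 - 4*m*(3 + 2*m))
L = -42 (L = (10 - 12*(-1) - 8*(-1)²)*(-3) = (10 + 12 - 8*1)*(-3) = (10 + 12 - 8)*(-3) = 14*(-3) = -42)
-156 + L*(-82) = -156 - 42*(-82) = -156 + 3444 = 3288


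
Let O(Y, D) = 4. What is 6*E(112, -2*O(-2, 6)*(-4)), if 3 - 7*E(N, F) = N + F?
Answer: -846/7 ≈ -120.86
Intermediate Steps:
E(N, F) = 3/7 - F/7 - N/7 (E(N, F) = 3/7 - (N + F)/7 = 3/7 - (F + N)/7 = 3/7 + (-F/7 - N/7) = 3/7 - F/7 - N/7)
6*E(112, -2*O(-2, 6)*(-4)) = 6*(3/7 - (-2*4)*(-4)/7 - 1/7*112) = 6*(3/7 - (-8)*(-4)/7 - 16) = 6*(3/7 - 1/7*32 - 16) = 6*(3/7 - 32/7 - 16) = 6*(-141/7) = -846/7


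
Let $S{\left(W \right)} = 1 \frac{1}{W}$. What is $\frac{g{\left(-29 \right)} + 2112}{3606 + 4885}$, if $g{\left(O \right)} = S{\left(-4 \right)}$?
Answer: $\frac{8447}{33964} \approx 0.2487$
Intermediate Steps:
$S{\left(W \right)} = \frac{1}{W}$
$g{\left(O \right)} = - \frac{1}{4}$ ($g{\left(O \right)} = \frac{1}{-4} = - \frac{1}{4}$)
$\frac{g{\left(-29 \right)} + 2112}{3606 + 4885} = \frac{- \frac{1}{4} + 2112}{3606 + 4885} = \frac{8447}{4 \cdot 8491} = \frac{8447}{4} \cdot \frac{1}{8491} = \frac{8447}{33964}$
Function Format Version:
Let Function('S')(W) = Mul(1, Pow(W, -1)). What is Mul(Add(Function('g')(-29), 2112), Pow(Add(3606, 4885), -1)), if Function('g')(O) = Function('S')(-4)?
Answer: Rational(8447, 33964) ≈ 0.24870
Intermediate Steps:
Function('S')(W) = Pow(W, -1)
Function('g')(O) = Rational(-1, 4) (Function('g')(O) = Pow(-4, -1) = Rational(-1, 4))
Mul(Add(Function('g')(-29), 2112), Pow(Add(3606, 4885), -1)) = Mul(Add(Rational(-1, 4), 2112), Pow(Add(3606, 4885), -1)) = Mul(Rational(8447, 4), Pow(8491, -1)) = Mul(Rational(8447, 4), Rational(1, 8491)) = Rational(8447, 33964)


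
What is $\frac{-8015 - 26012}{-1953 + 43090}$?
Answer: $- \frac{34027}{41137} \approx -0.82716$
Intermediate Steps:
$\frac{-8015 - 26012}{-1953 + 43090} = - \frac{34027}{41137}$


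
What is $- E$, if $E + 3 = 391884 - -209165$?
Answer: $-601046$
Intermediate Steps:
$E = 601046$ ($E = -3 + \left(391884 - -209165\right) = -3 + \left(391884 + 209165\right) = -3 + 601049 = 601046$)
$- E = \left(-1\right) 601046 = -601046$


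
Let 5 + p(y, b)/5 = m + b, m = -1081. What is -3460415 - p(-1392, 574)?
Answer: -3457855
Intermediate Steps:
p(y, b) = -5430 + 5*b (p(y, b) = -25 + 5*(-1081 + b) = -25 + (-5405 + 5*b) = -5430 + 5*b)
-3460415 - p(-1392, 574) = -3460415 - (-5430 + 5*574) = -3460415 - (-5430 + 2870) = -3460415 - 1*(-2560) = -3460415 + 2560 = -3457855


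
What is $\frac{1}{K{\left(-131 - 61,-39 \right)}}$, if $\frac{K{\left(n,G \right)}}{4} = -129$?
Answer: $- \frac{1}{516} \approx -0.001938$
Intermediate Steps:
$K{\left(n,G \right)} = -516$ ($K{\left(n,G \right)} = 4 \left(-129\right) = -516$)
$\frac{1}{K{\left(-131 - 61,-39 \right)}} = \frac{1}{-516} = - \frac{1}{516}$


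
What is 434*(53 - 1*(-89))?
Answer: 61628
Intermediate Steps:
434*(53 - 1*(-89)) = 434*(53 + 89) = 434*142 = 61628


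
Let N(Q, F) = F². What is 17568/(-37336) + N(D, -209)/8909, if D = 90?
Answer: 184295063/41578303 ≈ 4.4325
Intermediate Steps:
17568/(-37336) + N(D, -209)/8909 = 17568/(-37336) + (-209)²/8909 = 17568*(-1/37336) + 43681*(1/8909) = -2196/4667 + 43681/8909 = 184295063/41578303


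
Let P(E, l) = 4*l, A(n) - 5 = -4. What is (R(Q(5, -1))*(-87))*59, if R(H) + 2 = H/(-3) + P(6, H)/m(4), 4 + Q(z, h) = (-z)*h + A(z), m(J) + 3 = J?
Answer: -27376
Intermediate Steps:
A(n) = 1 (A(n) = 5 - 4 = 1)
m(J) = -3 + J
Q(z, h) = -3 - h*z (Q(z, h) = -4 + ((-z)*h + 1) = -4 + (-h*z + 1) = -4 + (1 - h*z) = -3 - h*z)
R(H) = -2 + 11*H/3 (R(H) = -2 + (H/(-3) + (4*H)/(-3 + 4)) = -2 + (H*(-1/3) + (4*H)/1) = -2 + (-H/3 + (4*H)*1) = -2 + (-H/3 + 4*H) = -2 + 11*H/3)
(R(Q(5, -1))*(-87))*59 = ((-2 + 11*(-3 - 1*(-1)*5)/3)*(-87))*59 = ((-2 + 11*(-3 + 5)/3)*(-87))*59 = ((-2 + (11/3)*2)*(-87))*59 = ((-2 + 22/3)*(-87))*59 = ((16/3)*(-87))*59 = -464*59 = -27376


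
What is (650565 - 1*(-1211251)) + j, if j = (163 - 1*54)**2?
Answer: 1873697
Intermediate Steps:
j = 11881 (j = (163 - 54)**2 = 109**2 = 11881)
(650565 - 1*(-1211251)) + j = (650565 - 1*(-1211251)) + 11881 = (650565 + 1211251) + 11881 = 1861816 + 11881 = 1873697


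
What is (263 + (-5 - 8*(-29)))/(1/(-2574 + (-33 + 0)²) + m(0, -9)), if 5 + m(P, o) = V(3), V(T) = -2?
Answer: -363825/5198 ≈ -69.993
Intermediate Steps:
m(P, o) = -7 (m(P, o) = -5 - 2 = -7)
(263 + (-5 - 8*(-29)))/(1/(-2574 + (-33 + 0)²) + m(0, -9)) = (263 + (-5 - 8*(-29)))/(1/(-2574 + (-33 + 0)²) - 7) = (263 + (-5 + 232))/(1/(-2574 + (-33)²) - 7) = (263 + 227)/(1/(-2574 + 1089) - 7) = 490/(1/(-1485) - 7) = 490/(-1/1485 - 7) = 490/(-10396/1485) = 490*(-1485/10396) = -363825/5198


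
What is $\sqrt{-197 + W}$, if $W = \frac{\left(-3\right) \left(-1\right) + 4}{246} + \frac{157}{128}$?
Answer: $\frac{i \sqrt{758125014}}{1968} \approx 13.991 i$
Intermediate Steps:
$W = \frac{19759}{15744}$ ($W = \left(3 + 4\right) \frac{1}{246} + 157 \cdot \frac{1}{128} = 7 \cdot \frac{1}{246} + \frac{157}{128} = \frac{7}{246} + \frac{157}{128} = \frac{19759}{15744} \approx 1.255$)
$\sqrt{-197 + W} = \sqrt{-197 + \frac{19759}{15744}} = \sqrt{- \frac{3081809}{15744}} = \frac{i \sqrt{758125014}}{1968}$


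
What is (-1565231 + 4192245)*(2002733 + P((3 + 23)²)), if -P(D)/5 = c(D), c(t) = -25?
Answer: 5261536006012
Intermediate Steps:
P(D) = 125 (P(D) = -5*(-25) = 125)
(-1565231 + 4192245)*(2002733 + P((3 + 23)²)) = (-1565231 + 4192245)*(2002733 + 125) = 2627014*2002858 = 5261536006012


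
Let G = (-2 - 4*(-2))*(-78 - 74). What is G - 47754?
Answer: -48666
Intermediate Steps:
G = -912 (G = (-2 + 8)*(-152) = 6*(-152) = -912)
G - 47754 = -912 - 47754 = -48666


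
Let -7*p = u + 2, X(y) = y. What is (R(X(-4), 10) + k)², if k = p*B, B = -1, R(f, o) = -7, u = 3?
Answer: 1936/49 ≈ 39.510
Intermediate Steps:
p = -5/7 (p = -(3 + 2)/7 = -⅐*5 = -5/7 ≈ -0.71429)
k = 5/7 (k = -5/7*(-1) = 5/7 ≈ 0.71429)
(R(X(-4), 10) + k)² = (-7 + 5/7)² = (-44/7)² = 1936/49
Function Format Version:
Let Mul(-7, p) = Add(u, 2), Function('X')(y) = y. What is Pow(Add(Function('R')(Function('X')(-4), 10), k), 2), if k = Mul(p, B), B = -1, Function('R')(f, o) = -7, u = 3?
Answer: Rational(1936, 49) ≈ 39.510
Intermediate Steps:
p = Rational(-5, 7) (p = Mul(Rational(-1, 7), Add(3, 2)) = Mul(Rational(-1, 7), 5) = Rational(-5, 7) ≈ -0.71429)
k = Rational(5, 7) (k = Mul(Rational(-5, 7), -1) = Rational(5, 7) ≈ 0.71429)
Pow(Add(Function('R')(Function('X')(-4), 10), k), 2) = Pow(Add(-7, Rational(5, 7)), 2) = Pow(Rational(-44, 7), 2) = Rational(1936, 49)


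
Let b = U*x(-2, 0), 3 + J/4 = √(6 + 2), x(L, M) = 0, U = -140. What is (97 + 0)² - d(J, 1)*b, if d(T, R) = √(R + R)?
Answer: 9409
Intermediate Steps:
J = -12 + 8*√2 (J = -12 + 4*√(6 + 2) = -12 + 4*√8 = -12 + 4*(2*√2) = -12 + 8*√2 ≈ -0.68629)
d(T, R) = √2*√R (d(T, R) = √(2*R) = √2*√R)
b = 0 (b = -140*0 = 0)
(97 + 0)² - d(J, 1)*b = (97 + 0)² - √2*√1*0 = 97² - √2*1*0 = 9409 - √2*0 = 9409 - 1*0 = 9409 + 0 = 9409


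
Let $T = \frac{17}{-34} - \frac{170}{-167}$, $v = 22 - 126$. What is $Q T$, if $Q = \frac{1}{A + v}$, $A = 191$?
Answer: $\frac{173}{29058} \approx 0.0059536$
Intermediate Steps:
$v = -104$ ($v = 22 - 126 = -104$)
$T = \frac{173}{334}$ ($T = 17 \left(- \frac{1}{34}\right) - - \frac{170}{167} = - \frac{1}{2} + \frac{170}{167} = \frac{173}{334} \approx 0.51796$)
$Q = \frac{1}{87}$ ($Q = \frac{1}{191 - 104} = \frac{1}{87} \approx 0.011494$)
$Q T = \frac{1}{87} \cdot \frac{173}{334} = \frac{173}{29058}$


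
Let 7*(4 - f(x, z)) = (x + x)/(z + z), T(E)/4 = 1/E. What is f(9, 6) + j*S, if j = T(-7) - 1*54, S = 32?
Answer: -3485/2 ≈ -1742.5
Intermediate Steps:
T(E) = 4/E
f(x, z) = 4 - x/(7*z) (f(x, z) = 4 - (x + x)/(7*(z + z)) = 4 - 2*x/(7*(2*z)) = 4 - 2*x*1/(2*z)/7 = 4 - x/(7*z))
j = -382/7 (j = 4/(-7) - 1*54 = 4*(-⅐) - 54 = -4/7 - 54 = -382/7 ≈ -54.571)
f(9, 6) + j*S = (4 - ⅐*9/6) - 382/7*32 = (4 - ⅐*9*⅙) - 12224/7 = (4 - 3/14) - 12224/7 = 53/14 - 12224/7 = -3485/2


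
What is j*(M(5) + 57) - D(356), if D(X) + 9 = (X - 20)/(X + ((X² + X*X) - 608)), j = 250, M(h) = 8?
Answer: 1029275911/63305 ≈ 16259.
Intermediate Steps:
D(X) = -9 + (-20 + X)/(-608 + X + 2*X²) (D(X) = -9 + (X - 20)/(X + ((X² + X*X) - 608)) = -9 + (-20 + X)/(X + ((X² + X²) - 608)) = -9 + (-20 + X)/(X + (2*X² - 608)) = -9 + (-20 + X)/(X + (-608 + 2*X²)) = -9 + (-20 + X)/(-608 + X + 2*X²))
j*(M(5) + 57) - D(356) = 250*(8 + 57) - 2*(2726 - 9*356² - 4*356)/(-608 + 356 + 2*356²) = 250*65 - 2*(2726 - 9*126736 - 1424)/(-608 + 356 + 2*126736) = 16250 - 2*(2726 - 1140624 - 1424)/(-608 + 356 + 253472) = 16250 - 2*(-1139322)/253220 = 16250 - 1*(-569661/63305) = 16250 + 569661/63305 = 1029275911/63305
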